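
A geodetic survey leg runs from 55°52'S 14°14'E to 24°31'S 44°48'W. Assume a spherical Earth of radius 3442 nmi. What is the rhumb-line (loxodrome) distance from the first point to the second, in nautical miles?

Rhumb course C = atan2(Δλ, Δψ) with Δψ = ln[tan(π/4+φ₂/2)/tan(π/4+φ₁/2)] = +0.7393, Δλ = -1.0303 → C = 305.66°
d = R·|Δφ| / |cos C| = 3442·0.54716 / 0.58299 = 3230 nmi

3230 nmi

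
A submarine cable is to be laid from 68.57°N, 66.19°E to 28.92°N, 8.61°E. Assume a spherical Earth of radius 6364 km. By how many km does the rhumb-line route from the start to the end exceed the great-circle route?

150 km

Great circle: cos σ = sin φ₁ sin φ₂ + cos φ₁ cos φ₂ cos Δλ,  σ = 0.9000 rad → d_gc = 5727.6 km
Rhumb line: Δψ = -1.1372, q = Δφ/Δψ = 0.6085, d_rh = R√(Δφ²+q²Δλ²) = 5877.4 km
Excess = 5877.4 − 5727.6 = 149.8 ≈ 150 km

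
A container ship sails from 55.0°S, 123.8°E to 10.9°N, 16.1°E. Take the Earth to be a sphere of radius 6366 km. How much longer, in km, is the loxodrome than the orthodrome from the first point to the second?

464 km

Great circle: cos σ = sin φ₁ sin φ₂ + cos φ₁ cos φ₂ cos Δλ,  σ = 1.9030 rad → d_gc = 12114.6 km
Rhumb line: Δψ = +1.3456, q = Δφ/Δψ = 0.8547, d_rh = R√(Δφ²+q²Δλ²) = 12578.8 km
Excess = 12578.8 − 12114.6 = 464.2 ≈ 464 km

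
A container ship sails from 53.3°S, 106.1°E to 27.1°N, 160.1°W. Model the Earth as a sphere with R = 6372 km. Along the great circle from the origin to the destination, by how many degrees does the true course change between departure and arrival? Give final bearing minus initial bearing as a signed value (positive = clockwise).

-35.2°

Initial bearing θ₁ = atan2(sin Δλ cos φ₂, cos φ₁ sin φ₂ − sin φ₁ cos φ₂ cos Δλ) = 75.79°
Final bearing θ₂ = (initial bearing from the destination back to the start) + 180° = 40.60°
Δθ = θ₂ − θ₁ = -35.2°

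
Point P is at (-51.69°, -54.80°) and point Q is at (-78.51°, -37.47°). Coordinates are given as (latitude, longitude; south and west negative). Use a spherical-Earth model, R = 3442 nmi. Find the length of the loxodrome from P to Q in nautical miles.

Δψ = ln[tan(π/4+φ₂/2)/tan(π/4+φ₁/2)] = -1.2391;  Δφ = -0.4681 rad,  Δλ = +0.3025 rad
q = Δφ/Δψ = 0.3778
d = R·√(Δφ² + q²Δλ²) = 3442·0.48184 = 1658 nmi

1658 nmi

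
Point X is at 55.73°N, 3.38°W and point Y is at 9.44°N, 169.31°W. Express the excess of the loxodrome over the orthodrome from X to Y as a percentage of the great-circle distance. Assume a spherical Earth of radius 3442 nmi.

Great circle: σ = 1.9859 rad → d_gc = Rσ = 6835.4 nmi
Rhumb: Δφ = -0.8079, Δλ = -2.8960, Δψ = -1.0111, q = Δφ/Δψ = 0.7990 → d_rh = R√(Δφ²+q²Δλ²) = 8436.1 nmi
Excess = (8436.1 − 6835.4) / 6835.4 = 1600.7 / 6835.4 = 23.42% ≈ 23.4%

23.4%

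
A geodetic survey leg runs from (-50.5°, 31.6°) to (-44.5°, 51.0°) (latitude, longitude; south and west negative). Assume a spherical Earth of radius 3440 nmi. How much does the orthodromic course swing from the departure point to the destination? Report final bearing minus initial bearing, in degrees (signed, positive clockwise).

At departure: θ₁ = atan2(sin Δλ cos φ₂, cos φ₁ sin φ₂ − sin φ₁ cos φ₂ cos Δλ) = 72.81°
At arrival: θ₂ = atan2(sin Δλ cos φ₁, −cos φ₂ sin φ₁ + sin φ₂ cos φ₁ cos Δλ) = 58.43°
Δθ = θ₂ − θ₁ = -14.4°

-14.4°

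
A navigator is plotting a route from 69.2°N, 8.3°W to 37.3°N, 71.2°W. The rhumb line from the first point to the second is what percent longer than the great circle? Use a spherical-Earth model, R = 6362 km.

3.5%

Great circle: σ = 0.8021 rad → d_gc = Rσ = 5103.2 km
Rhumb: Δφ = -0.5568, Δλ = -1.0978, Δψ = -0.9928, q = Δφ/Δψ = 0.5608 → d_rh = R√(Δφ²+q²Δλ²) = 5280.9 km
Excess = (5280.9 − 5103.2) / 5103.2 = 177.7 / 5103.2 = 3.48% ≈ 3.5%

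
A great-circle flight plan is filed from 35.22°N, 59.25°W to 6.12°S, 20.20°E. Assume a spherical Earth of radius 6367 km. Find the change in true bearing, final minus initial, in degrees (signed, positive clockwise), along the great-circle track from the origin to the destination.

At departure: θ₁ = atan2(sin Δλ cos φ₂, cos φ₁ sin φ₂ − sin φ₁ cos φ₂ cos Δλ) = 101.12°
At arrival: θ₂ = atan2(sin Δλ cos φ₁, −cos φ₂ sin φ₁ + sin φ₂ cos φ₁ cos Δλ) = 126.27°
Δθ = θ₂ − θ₁ = +25.2°

+25.2°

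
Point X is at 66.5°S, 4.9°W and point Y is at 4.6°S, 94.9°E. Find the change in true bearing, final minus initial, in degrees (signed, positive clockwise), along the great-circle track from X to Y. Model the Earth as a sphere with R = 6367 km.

-77.7°

At departure: θ₁ = atan2(sin Δλ cos φ₂, cos φ₁ sin φ₂ − sin φ₁ cos φ₂ cos Δλ) = 100.81°
At arrival: θ₂ = atan2(sin Δλ cos φ₁, −cos φ₂ sin φ₁ + sin φ₂ cos φ₁ cos Δλ) = 23.14°
Δθ = θ₂ − θ₁ = -77.7°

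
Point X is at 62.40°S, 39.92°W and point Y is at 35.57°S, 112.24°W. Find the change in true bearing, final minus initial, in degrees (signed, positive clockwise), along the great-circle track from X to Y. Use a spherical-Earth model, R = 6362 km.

At departure: θ₁ = atan2(sin Δλ cos φ₂, cos φ₁ sin φ₂ − sin φ₁ cos φ₂ cos Δλ) = 266.27°
At arrival: θ₂ = atan2(sin Δλ cos φ₁, −cos φ₂ sin φ₁ + sin φ₂ cos φ₁ cos Δλ) = 325.36°
Δθ = θ₂ − θ₁ = +59.1°

+59.1°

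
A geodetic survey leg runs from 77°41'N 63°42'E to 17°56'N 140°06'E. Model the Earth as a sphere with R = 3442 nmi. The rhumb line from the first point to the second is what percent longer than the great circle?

Great circle: σ = 1.2148 rad → d_gc = Rσ = 4181.3 nmi
Rhumb: Δφ = -1.0428, Δλ = +1.3334, Δψ = -1.9083, q = Δφ/Δψ = 0.5465 → d_rh = R√(Δφ²+q²Δλ²) = 4378.9 nmi
Excess = (4378.9 − 4181.3) / 4181.3 = 197.6 / 4181.3 = 4.73% ≈ 4.7%

4.7%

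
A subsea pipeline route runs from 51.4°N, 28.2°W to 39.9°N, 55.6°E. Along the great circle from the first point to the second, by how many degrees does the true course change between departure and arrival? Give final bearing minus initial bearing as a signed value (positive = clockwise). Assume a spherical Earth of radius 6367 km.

+65.6°

Initial bearing θ₁ = atan2(sin Δλ cos φ₂, cos φ₁ sin φ₂ − sin φ₁ cos φ₂ cos Δλ) = 66.26°
Final bearing θ₂ = (initial bearing from the destination back to the start) + 180° = 131.89°
Δθ = θ₂ − θ₁ = +65.6°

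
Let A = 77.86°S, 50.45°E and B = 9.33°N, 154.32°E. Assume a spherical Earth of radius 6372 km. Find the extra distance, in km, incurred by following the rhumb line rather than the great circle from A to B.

Great circle: cos σ = sin φ₁ sin φ₂ + cos φ₁ cos φ₂ cos Δλ,  σ = 1.7806 rad → d_gc = 11345.8 km
Rhumb line: Δψ = +2.4047, q = Δφ/Δψ = 0.6328, d_rh = R√(Δφ²+q²Δλ²) = 12143.4 km
Excess = 12143.4 − 11345.8 = 797.6 ≈ 798 km

798 km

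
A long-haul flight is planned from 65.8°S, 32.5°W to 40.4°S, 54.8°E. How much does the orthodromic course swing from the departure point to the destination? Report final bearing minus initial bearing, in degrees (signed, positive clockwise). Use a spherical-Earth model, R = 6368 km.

Initial bearing θ₁ = atan2(sin Δλ cos φ₂, cos φ₁ sin φ₂ − sin φ₁ cos φ₂ cos Δλ) = 107.03°
Final bearing θ₂ = (initial bearing from the destination back to the start) + 180° = 30.98°
Δθ = θ₂ − θ₁ = -76.1°

-76.1°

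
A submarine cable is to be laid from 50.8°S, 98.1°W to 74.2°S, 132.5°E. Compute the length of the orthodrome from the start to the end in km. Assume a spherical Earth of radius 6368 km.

5610 km

cos σ = sin φ₁ sin φ₂ + cos φ₁ cos φ₂ cos Δλ
      = sin(-50.80°)sin(-74.20°) + cos(-50.80°)cos(-74.20°)cos(-129.40°) = 0.6364
σ = 50.473° → d = Rσ = 6368·0.88093 = 5610 km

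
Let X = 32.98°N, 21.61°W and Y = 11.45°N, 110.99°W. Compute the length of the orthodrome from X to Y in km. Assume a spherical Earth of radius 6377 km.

Haversine: a = sin²(Δφ/2)+cos φ₁ cos φ₂ sin²(Δλ/2) = 0.44152;  σ = 2·atan2(√a,√(1−a))
σ = 83.284° → d = Rσ = 6377·1.45357 = 9269 km

9269 km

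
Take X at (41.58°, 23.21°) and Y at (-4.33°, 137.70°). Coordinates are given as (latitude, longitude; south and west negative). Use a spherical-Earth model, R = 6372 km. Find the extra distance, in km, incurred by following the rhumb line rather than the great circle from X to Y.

Great circle: cos σ = sin φ₁ sin φ₂ + cos φ₁ cos φ₂ cos Δλ,  σ = 1.9383 rad → d_gc = 12351.0 km
Rhumb line: Δψ = -0.8750, q = Δφ/Δψ = 0.9158, d_rh = R√(Δφ²+q²Δλ²) = 12729.1 km
Excess = 12729.1 − 12351.0 = 378.1 ≈ 378 km

378 km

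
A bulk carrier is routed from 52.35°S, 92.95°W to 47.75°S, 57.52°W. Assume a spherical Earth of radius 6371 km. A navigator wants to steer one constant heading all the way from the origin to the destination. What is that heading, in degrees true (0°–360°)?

78.6°

Meridional parts: M(φ₁)=-1.0761, M(φ₂)=-0.9510 → ΔM = +0.1252;  Δλ = +0.6184 rad
tan C = Δλ / ΔM = +4.9406 → C = 78.56°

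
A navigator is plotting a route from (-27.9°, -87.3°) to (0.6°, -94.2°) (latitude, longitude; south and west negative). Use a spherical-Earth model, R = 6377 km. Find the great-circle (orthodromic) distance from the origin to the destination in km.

3257 km

cos σ = sin φ₁ sin φ₂ + cos φ₁ cos φ₂ cos Δλ
      = sin(-27.90°)sin(0.60°) + cos(-27.90°)cos(0.60°)cos(-6.90°) = 0.8724
σ = 29.259° → d = Rσ = 6377·0.51067 = 3257 km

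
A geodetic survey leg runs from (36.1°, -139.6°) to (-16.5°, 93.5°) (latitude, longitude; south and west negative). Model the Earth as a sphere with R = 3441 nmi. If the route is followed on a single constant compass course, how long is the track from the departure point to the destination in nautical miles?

Rhumb course C = atan2(Δλ, Δψ) with Δψ = ln[tan(π/4+φ₂/2)/tan(π/4+φ₁/2)] = -0.9685, Δλ = -2.2148 → C = 246.38°
d = R·|Δφ| / |cos C| = 3441·0.91804 / 0.40064 = 7885 nmi

7885 nmi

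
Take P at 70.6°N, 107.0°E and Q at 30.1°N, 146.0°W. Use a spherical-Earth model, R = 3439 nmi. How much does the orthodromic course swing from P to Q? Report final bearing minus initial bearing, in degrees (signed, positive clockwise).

At departure: θ₁ = atan2(sin Δλ cos φ₂, cos φ₁ sin φ₂ − sin φ₁ cos φ₂ cos Δλ) = 63.91°
At arrival: θ₂ = atan2(sin Δλ cos φ₁, −cos φ₂ sin φ₁ + sin φ₂ cos φ₁ cos Δλ) = 159.83°
Δθ = θ₂ − θ₁ = +95.9°

+95.9°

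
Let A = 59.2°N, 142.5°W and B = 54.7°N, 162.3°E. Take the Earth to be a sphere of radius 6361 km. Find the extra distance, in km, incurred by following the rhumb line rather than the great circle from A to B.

93 km

Great circle: cos σ = sin φ₁ sin φ₂ + cos φ₁ cos φ₂ cos Δλ,  σ = 0.5158 rad → d_gc = 3281.03 km
Rhumb line: Δψ = -0.1442, q = Δφ/Δψ = 0.5446, d_rh = R√(Δφ²+q²Δλ²) = 3374.47 km
Excess = 3374.47 − 3281.03 = 93.44 ≈ 93 km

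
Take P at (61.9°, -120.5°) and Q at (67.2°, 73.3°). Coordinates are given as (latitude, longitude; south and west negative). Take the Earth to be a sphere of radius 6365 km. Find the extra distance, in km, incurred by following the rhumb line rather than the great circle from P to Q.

2317 km

Great circle: cos σ = sin φ₁ sin φ₂ + cos φ₁ cos φ₂ cos Δλ,  σ = 0.8816 rad → d_gc = 5611.2 km
Rhumb line: Δψ = +0.2160, q = Δφ/Δψ = 0.4282, d_rh = R√(Δφ²+q²Δλ²) = 7928.1 km
Excess = 7928.1 − 5611.2 = 2316.9 ≈ 2317 km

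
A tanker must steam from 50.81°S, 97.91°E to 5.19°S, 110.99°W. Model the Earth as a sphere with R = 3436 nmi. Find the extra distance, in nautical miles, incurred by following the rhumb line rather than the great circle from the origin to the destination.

Great circle: cos σ = sin φ₁ sin φ₂ + cos φ₁ cos φ₂ cos Δλ,  σ = 2.0724 rad → d_gc = 7120.7 nmi
Rhumb line: Δψ = +0.9422, q = Δφ/Δψ = 0.8451, d_rh = R√(Δφ²+q²Δλ²) = 8131.8 nmi
Excess = 8131.8 − 7120.7 = 1011.1 ≈ 1011 nmi

1011 nmi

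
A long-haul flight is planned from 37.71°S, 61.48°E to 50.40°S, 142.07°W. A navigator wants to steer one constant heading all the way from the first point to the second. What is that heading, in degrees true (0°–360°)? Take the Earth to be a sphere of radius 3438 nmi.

96.5°

Meridional parts: M(φ₁)=-0.7116, M(φ₂)=-1.0216 → ΔM = -0.3100;  Δλ = +2.7306 rad
tan C = Δλ / ΔM = -8.8079 → C = 96.48°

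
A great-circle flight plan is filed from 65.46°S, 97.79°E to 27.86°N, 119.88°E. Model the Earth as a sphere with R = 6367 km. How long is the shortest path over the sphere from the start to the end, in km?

Haversine: a = sin²(Δφ/2)+cos φ₁ cos φ₂ sin²(Δλ/2) = 0.54243;  σ = 2·atan2(√a,√(1−a))
σ = 94.868° → d = Rσ = 6367·1.65576 = 10542 km

10542 km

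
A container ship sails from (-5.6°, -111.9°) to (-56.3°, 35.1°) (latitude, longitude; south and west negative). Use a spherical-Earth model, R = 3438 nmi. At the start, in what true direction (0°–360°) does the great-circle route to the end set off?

N = sin Δλ·cos φ₂ = +0.3022;  D = cos φ₁ sin φ₂ − sin φ₁ cos φ₂ cos Δλ = -0.8734
initial course = atan2(N, D) = 160.91°

160.9°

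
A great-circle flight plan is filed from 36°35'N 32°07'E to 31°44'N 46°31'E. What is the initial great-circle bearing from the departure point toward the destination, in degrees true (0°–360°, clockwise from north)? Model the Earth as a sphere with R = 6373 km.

N = sin Δλ·cos φ₂ = +0.2115;  D = cos φ₁ sin φ₂ − sin φ₁ cos φ₂ cos Δλ = -0.0686
initial course = atan2(N, D) = 107.98°

108.0°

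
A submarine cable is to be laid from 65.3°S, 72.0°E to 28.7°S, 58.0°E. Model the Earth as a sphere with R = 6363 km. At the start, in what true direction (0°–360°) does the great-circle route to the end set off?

θ = atan2( sin Δλ·cos φ₂ ,  cos φ₁ sin φ₂ − sin φ₁ cos φ₂ cos Δλ )
  = atan2(-0.2122, +0.5726) = 339.66°

339.7°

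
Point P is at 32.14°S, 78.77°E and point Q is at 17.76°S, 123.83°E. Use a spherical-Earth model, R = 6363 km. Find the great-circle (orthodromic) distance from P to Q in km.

4770 km

cos σ = sin φ₁ sin φ₂ + cos φ₁ cos φ₂ cos Δλ
      = sin(-32.14°)sin(-17.76°) + cos(-32.14°)cos(-17.76°)cos(45.06°) = 0.7319
σ = 42.955° → d = Rσ = 6363·0.74971 = 4770 km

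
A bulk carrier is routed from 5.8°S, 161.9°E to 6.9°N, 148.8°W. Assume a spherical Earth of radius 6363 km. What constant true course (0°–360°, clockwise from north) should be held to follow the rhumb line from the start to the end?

Meridional parts: M(φ₁)=-0.1014, M(φ₂)=+0.1207 → ΔM = +0.2221;  Δλ = +0.8604 rad
tan C = Δλ / ΔM = +3.8738 → C = 75.53°

75.5°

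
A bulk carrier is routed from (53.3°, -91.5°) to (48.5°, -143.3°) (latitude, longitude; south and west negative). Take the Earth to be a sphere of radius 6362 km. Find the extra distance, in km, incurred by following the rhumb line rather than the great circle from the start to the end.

Great circle: cos σ = sin φ₁ sin φ₂ + cos φ₁ cos φ₂ cos Δλ,  σ = 0.5635 rad → d_gc = 3585.1 km
Rhumb line: Δψ = -0.1330, q = Δφ/Δψ = 0.6299, d_rh = R√(Δφ²+q²Δλ²) = 3662.2 km
Excess = 3662.2 − 3585.1 = 77.1 ≈ 77 km

77 km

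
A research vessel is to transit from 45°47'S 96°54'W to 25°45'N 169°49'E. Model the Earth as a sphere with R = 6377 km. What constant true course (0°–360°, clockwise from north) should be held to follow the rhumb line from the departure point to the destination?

310.0°

Meridional parts: M(φ₁)=-0.9008, M(φ₂)=+0.4654 → ΔM = +1.3662;  Δλ = -1.6281 rad
tan C = Δλ / ΔM = -1.1917 → C = 310.00°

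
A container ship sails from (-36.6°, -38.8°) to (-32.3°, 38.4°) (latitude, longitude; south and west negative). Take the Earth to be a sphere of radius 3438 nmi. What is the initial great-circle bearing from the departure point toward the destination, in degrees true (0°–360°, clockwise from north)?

N = sin Δλ·cos φ₂ = +0.8243;  D = cos φ₁ sin φ₂ − sin φ₁ cos φ₂ cos Δλ = -0.3173
initial course = atan2(N, D) = 111.06°

111.1°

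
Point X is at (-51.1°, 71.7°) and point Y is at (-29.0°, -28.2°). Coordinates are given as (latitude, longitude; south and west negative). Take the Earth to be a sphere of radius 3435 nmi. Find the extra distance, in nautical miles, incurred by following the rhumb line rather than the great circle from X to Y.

295 nmi

Great circle: cos σ = sin φ₁ sin φ₂ + cos φ₁ cos φ₂ cos Δλ,  σ = 1.2840 rad → d_gc = 4410.6 nmi
Rhumb line: Δψ = +0.5116, q = Δφ/Δψ = 0.7539, d_rh = R√(Δφ²+q²Δλ²) = 4705.5 nmi
Excess = 4705.5 − 4410.6 = 294.9 ≈ 295 nmi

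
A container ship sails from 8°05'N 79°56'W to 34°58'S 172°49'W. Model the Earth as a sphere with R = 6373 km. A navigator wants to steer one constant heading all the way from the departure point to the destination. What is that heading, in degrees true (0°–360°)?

Δψ = ln[tan(π/4+φ₂/2)/tan(π/4+φ₁/2)] = -0.7937
Δλ = -1.6211 rad (taken the short way round)
course = atan2(Δλ, Δψ) = 243.91°

243.9°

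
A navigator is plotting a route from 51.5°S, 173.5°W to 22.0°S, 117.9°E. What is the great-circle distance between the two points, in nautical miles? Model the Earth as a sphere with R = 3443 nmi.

3590 nmi

cos σ = sin φ₁ sin φ₂ + cos φ₁ cos φ₂ cos Δλ
      = sin(-51.50°)sin(-22.00°) + cos(-51.50°)cos(-22.00°)cos(-68.60°) = 0.5038
σ = 59.750° → d = Rσ = 3443·1.04284 = 3590 nmi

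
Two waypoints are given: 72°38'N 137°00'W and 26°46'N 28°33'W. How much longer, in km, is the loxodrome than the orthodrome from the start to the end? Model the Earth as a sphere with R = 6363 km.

Great circle: cos σ = sin φ₁ sin φ₂ + cos φ₁ cos φ₂ cos Δλ,  σ = 1.2180 rad → d_gc = 7750.4 km
Rhumb line: Δψ = -1.3940, q = Δφ/Δψ = 0.5743, d_rh = R√(Δφ²+q²Δλ²) = 8589.8 km
Excess = 8589.8 − 7750.4 = 839.4 ≈ 839 km

839 km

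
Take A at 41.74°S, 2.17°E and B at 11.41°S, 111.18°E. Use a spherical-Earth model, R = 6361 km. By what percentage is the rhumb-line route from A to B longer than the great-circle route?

Great circle: σ = 1.6775 rad → d_gc = Rσ = 10670.9 km
Rhumb: Δφ = +0.5294, Δλ = +1.9026, Δψ = +0.6026, q = Δφ/Δψ = 0.8785 → d_rh = R√(Δφ²+q²Δλ²) = 11151.9 km
Excess = (11151.9 − 10670.9) / 10670.9 = 481.0 / 10670.9 = 4.51% ≈ 4.5%

4.5%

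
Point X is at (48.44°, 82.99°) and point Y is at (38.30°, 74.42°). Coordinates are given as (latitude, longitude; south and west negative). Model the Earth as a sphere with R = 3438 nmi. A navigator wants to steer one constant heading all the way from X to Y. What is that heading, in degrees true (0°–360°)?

Δψ = ln[tan(π/4+φ₂/2)/tan(π/4+φ₁/2)] = -0.2443
Δλ = -0.1496 rad (taken the short way round)
course = atan2(Δλ, Δψ) = 211.47°

211.5°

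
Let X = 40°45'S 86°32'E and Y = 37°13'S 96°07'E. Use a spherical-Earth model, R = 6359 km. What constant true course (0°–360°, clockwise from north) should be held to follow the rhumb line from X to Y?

Meridional parts: M(φ₁)=-0.7801, M(φ₂)=-0.7007 → ΔM = +0.0794;  Δλ = +0.1673 rad
tan C = Δλ / ΔM = +2.1075 → C = 64.62°

64.6°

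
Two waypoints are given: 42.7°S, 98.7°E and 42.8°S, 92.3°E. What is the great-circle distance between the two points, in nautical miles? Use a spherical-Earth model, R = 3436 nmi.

282 nmi

Haversine: a = sin²(Δφ/2)+cos φ₁ cos φ₂ sin²(Δλ/2) = 0.00168;  σ = 2·atan2(√a,√(1−a))
σ = 4.700° → d = Rσ = 3436·0.08202 = 282 nmi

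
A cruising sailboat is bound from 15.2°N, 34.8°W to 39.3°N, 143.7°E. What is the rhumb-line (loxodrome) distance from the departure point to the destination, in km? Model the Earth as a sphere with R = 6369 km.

Rhumb course C = atan2(Δλ, Δψ) with Δψ = ln[tan(π/4+φ₂/2)/tan(π/4+φ₁/2)] = +0.4786, Δλ = +3.1154 → C = 81.27°
d = R·|Δφ| / |cos C| = 6369·0.42062 / 0.15184 = 17644 km

17644 km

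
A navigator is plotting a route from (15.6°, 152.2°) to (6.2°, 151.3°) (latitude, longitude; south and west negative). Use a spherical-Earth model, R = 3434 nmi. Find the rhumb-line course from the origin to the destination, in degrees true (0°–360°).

185.4°

Meridional parts: M(φ₁)=+0.2757, M(φ₂)=+0.1084 → ΔM = -0.1673;  Δλ = -0.0157 rad
tan C = Δλ / ΔM = +0.0939 → C = 185.36°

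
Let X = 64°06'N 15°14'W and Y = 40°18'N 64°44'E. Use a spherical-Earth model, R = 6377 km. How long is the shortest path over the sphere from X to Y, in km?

cos σ = sin φ₁ sin φ₂ + cos φ₁ cos φ₂ cos Δλ
      = sin(64.10°)sin(40.30°) + cos(64.10°)cos(40.30°)cos(79.97°) = 0.6399
σ = 50.218° → d = Rσ = 6377·0.87648 = 5589 km

5589 km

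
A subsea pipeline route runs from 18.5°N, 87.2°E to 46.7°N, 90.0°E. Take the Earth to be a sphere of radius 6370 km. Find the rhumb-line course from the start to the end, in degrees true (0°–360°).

Δψ = ln[tan(π/4+φ₂/2)/tan(π/4+φ₁/2)] = +0.5953
Δλ = +0.0489 rad (taken the short way round)
course = atan2(Δλ, Δψ) = 4.69°

4.7°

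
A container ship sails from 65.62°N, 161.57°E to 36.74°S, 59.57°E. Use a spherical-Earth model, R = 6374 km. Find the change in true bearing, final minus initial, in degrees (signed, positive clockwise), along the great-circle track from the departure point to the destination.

-52.3°

At departure: θ₁ = atan2(sin Δλ cos φ₂, cos φ₁ sin φ₂ − sin φ₁ cos φ₂ cos Δλ) = 263.08°
At arrival: θ₂ = atan2(sin Δλ cos φ₁, −cos φ₂ sin φ₁ + sin φ₂ cos φ₁ cos Δλ) = 210.75°
Δθ = θ₂ − θ₁ = -52.3°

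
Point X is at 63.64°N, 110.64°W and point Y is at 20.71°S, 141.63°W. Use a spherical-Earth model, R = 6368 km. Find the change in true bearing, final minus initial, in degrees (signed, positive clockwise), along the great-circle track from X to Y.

Initial bearing θ₁ = atan2(sin Δλ cos φ₂, cos φ₁ sin φ₂ − sin φ₁ cos φ₂ cos Δλ) = 208.82°
Final bearing θ₂ = (initial bearing from the destination back to the start) + 180° = 193.23°
Δθ = θ₂ − θ₁ = -15.6°

-15.6°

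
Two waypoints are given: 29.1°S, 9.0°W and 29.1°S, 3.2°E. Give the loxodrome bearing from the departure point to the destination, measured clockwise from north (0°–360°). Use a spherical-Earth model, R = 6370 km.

Δψ = ln[tan(π/4+φ₂/2)/tan(π/4+φ₁/2)] = +0.0000
Δλ = +0.2129 rad (taken the short way round)
course = atan2(Δλ, Δψ) = 90.00°

90.0°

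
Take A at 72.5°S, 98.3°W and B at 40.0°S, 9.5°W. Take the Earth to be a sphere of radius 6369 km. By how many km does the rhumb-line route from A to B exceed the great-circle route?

Great circle: cos σ = sin φ₁ sin φ₂ + cos φ₁ cos φ₂ cos Δλ,  σ = 0.9048 rad → d_gc = 5762.5 km
Rhumb line: Δψ = +1.1084, q = Δφ/Δψ = 0.5117, d_rh = R√(Δφ²+q²Δλ²) = 6210.3 km
Excess = 6210.3 − 5762.5 = 447.8 ≈ 448 km

448 km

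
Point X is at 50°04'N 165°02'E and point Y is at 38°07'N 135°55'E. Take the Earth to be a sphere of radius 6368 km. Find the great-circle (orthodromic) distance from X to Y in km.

Haversine: a = sin²(Δφ/2)+cos φ₁ cos φ₂ sin²(Δλ/2) = 0.04274;  σ = 2·atan2(√a,√(1−a))
σ = 23.864° → d = Rσ = 6368·0.41650 = 2652 km

2652 km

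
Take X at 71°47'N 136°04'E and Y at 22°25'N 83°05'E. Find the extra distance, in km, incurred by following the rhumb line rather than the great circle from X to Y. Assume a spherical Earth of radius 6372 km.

137 km

Great circle: cos σ = sin φ₁ sin φ₂ + cos φ₁ cos φ₂ cos Δλ,  σ = 1.0049 rad → d_gc = 6402.9 km
Rhumb line: Δψ = -1.4289, q = Δφ/Δψ = 0.6030, d_rh = R√(Δφ²+q²Δλ²) = 6539.5 km
Excess = 6539.5 − 6402.9 = 136.6 ≈ 137 km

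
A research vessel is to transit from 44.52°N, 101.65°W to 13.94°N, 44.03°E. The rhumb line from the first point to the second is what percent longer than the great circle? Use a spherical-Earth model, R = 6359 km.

12.8%

Great circle: σ = 1.9852 rad → d_gc = Rσ = 12623.7 km
Rhumb: Δφ = -0.5337, Δλ = +2.5426, Δψ = -0.6238, q = Δφ/Δψ = 0.8555 → d_rh = R√(Δφ²+q²Δλ²) = 14243.0 km
Excess = (14243.0 − 12623.7) / 12623.7 = 1619.3 / 12623.7 = 12.83% ≈ 12.8%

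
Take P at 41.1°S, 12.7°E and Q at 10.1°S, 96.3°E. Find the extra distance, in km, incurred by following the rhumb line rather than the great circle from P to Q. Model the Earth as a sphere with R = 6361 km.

186 km

Great circle: cos σ = sin φ₁ sin φ₂ + cos φ₁ cos φ₂ cos Δλ,  σ = 1.3715 rad → d_gc = 8724.1 km
Rhumb line: Δψ = +0.6110, q = Δφ/Δψ = 0.8855, d_rh = R√(Δφ²+q²Δλ²) = 8910.5 km
Excess = 8910.5 − 8724.1 = 186.4 ≈ 186 km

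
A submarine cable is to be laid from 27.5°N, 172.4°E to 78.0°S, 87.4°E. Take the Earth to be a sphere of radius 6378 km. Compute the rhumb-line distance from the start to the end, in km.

13341 km

Rhumb course C = atan2(Δλ, Δψ) with Δψ = ln[tan(π/4+φ₂/2)/tan(π/4+φ₁/2)] = -2.7523, Δλ = -1.4835 → C = 208.33°
d = R·|Δφ| / |cos C| = 6378·1.84132 / 0.88027 = 13341 km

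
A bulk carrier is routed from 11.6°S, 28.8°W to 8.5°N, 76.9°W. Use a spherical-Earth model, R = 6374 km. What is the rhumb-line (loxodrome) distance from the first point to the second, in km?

5772 km

Δψ = ln[tan(π/4+φ₂/2)/tan(π/4+φ₁/2)] = +0.3528;  Δφ = +0.3508 rad,  Δλ = -0.8395 rad
q = Δφ/Δψ = 0.9945
d = R·√(Δφ² + q²Δλ²) = 6374·0.90559 = 5772 km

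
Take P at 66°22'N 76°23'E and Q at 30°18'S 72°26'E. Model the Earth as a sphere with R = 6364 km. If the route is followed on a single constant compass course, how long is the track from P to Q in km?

Rhumb course C = atan2(Δλ, Δψ) with Δψ = ln[tan(π/4+φ₂/2)/tan(π/4+φ₁/2)] = -2.1198, Δλ = -0.0689 → C = 181.86°
d = R·|Δφ| / |cos C| = 6364·1.68715 / 0.99947 = 10743 km

10743 km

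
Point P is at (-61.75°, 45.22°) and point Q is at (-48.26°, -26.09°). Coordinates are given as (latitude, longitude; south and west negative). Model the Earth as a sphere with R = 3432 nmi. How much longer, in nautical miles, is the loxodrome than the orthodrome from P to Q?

115 nmi

Great circle: cos σ = sin φ₁ sin φ₂ + cos φ₁ cos φ₂ cos Δλ,  σ = 0.7101 rad → d_gc = 2437.2 nmi
Rhumb line: Δψ = +0.4155, q = Δφ/Δψ = 0.5667, d_rh = R√(Δφ²+q²Δλ²) = 2552.0 nmi
Excess = 2552.0 − 2437.2 = 114.8 ≈ 115 nmi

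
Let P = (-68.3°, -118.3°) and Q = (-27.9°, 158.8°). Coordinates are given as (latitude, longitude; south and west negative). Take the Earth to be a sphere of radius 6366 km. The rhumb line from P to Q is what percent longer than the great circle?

Great circle: σ = 1.0757 rad → d_gc = Rσ = 6847.6 km
Rhumb: Δφ = +0.7051, Δλ = -1.4469, Δψ = +1.1446, q = Δφ/Δψ = 0.6160 → d_rh = R√(Δφ²+q²Δλ²) = 7235.0 km
Excess = (7235.0 − 6847.6) / 6847.6 = 387.4 / 6847.6 = 5.66% ≈ 5.7%

5.7%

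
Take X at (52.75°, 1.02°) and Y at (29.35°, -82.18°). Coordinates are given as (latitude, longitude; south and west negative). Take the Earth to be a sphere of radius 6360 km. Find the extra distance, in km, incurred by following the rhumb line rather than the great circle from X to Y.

Great circle: cos σ = sin φ₁ sin φ₂ + cos φ₁ cos φ₂ cos Δλ,  σ = 1.1011 rad → d_gc = 7002.9 km
Rhumb line: Δψ = -0.5514, q = Δφ/Δψ = 0.7407, d_rh = R√(Δφ²+q²Δλ²) = 7317.5 km
Excess = 7317.5 − 7002.9 = 314.6 ≈ 315 km

315 km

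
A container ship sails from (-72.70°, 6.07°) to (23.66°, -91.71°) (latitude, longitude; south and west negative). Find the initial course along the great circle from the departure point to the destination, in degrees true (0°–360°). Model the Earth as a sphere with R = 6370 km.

N = sin Δλ·cos φ₂ = -0.9075;  D = cos φ₁ sin φ₂ − sin φ₁ cos φ₂ cos Δλ = +0.0010
initial course = atan2(N, D) = 270.06°

270.1°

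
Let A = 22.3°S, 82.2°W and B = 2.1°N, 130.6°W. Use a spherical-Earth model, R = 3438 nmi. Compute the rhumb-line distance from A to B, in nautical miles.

3192 nmi

Rhumb course C = atan2(Δλ, Δψ) with Δψ = ln[tan(π/4+φ₂/2)/tan(π/4+φ₁/2)] = +0.4361, Δλ = -0.8447 → C = 297.30°
d = R·|Δφ| / |cos C| = 3438·0.42586 / 0.45872 = 3192 nmi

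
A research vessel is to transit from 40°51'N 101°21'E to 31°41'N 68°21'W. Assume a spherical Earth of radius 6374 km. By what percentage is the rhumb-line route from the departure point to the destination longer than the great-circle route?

Great circle: σ = 1.8648 rad → d_gc = Rσ = 11886.2 km
Rhumb: Δφ = -0.1600, Δλ = -2.9618, Δψ = -0.1989, q = Δφ/Δψ = 0.8045 → d_rh = R√(Δφ²+q²Δλ²) = 15221.8 km
Excess = (15221.8 − 11886.2) / 11886.2 = 3335.6 / 11886.2 = 28.06% ≈ 28.1%

28.1%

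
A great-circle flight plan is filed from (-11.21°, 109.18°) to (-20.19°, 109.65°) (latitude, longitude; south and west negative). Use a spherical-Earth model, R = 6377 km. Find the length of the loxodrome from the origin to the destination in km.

1001 km

Δψ = ln[tan(π/4+φ₂/2)/tan(π/4+φ₁/2)] = -0.1630;  Δφ = -0.1567 rad,  Δλ = +0.0082 rad
q = Δφ/Δψ = 0.9615
d = R·√(Δφ² + q²Δλ²) = 6377·0.15693 = 1001 km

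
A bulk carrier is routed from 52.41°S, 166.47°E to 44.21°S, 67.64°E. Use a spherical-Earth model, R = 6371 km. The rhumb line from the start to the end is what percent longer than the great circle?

8.3%

Great circle: σ = 1.0640 rad → d_gc = Rσ = 6778.5 km
Rhumb: Δφ = +0.1431, Δλ = -1.7249, Δψ = +0.2158, q = Δφ/Δψ = 0.6631 → d_rh = R√(Δφ²+q²Δλ²) = 7343.8 km
Excess = (7343.8 − 6778.5) / 6778.5 = 565.3 / 6778.5 = 8.34% ≈ 8.3%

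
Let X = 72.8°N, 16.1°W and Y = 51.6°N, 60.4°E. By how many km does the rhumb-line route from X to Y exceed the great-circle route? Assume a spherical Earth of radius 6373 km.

Great circle: cos σ = sin φ₁ sin φ₂ + cos φ₁ cos φ₂ cos Δλ,  σ = 0.6575 rad → d_gc = 4190.2 km
Rhumb line: Δψ = -0.8340, q = Δφ/Δψ = 0.4436, d_rh = R√(Δφ²+q²Δλ²) = 4450.9 km
Excess = 4450.9 − 4190.2 = 260.7 ≈ 261 km

261 km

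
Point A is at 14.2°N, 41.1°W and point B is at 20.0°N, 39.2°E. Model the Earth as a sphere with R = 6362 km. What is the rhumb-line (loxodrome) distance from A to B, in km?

8542 km

Δψ = ln[tan(π/4+φ₂/2)/tan(π/4+φ₁/2)] = +0.1060;  Δφ = +0.1012 rad,  Δλ = +1.4015 rad
q = Δφ/Δψ = 0.9553
d = R·√(Δφ² + q²Δλ²) = 6362·1.34268 = 8542 km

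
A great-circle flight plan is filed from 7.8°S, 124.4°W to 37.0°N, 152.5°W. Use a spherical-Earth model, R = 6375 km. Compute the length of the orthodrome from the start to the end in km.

Haversine: a = sin²(Δφ/2)+cos φ₁ cos φ₂ sin²(Δλ/2) = 0.19185;  σ = 2·atan2(√a,√(1−a))
σ = 51.953° → d = Rσ = 6375·0.90676 = 5781 km

5781 km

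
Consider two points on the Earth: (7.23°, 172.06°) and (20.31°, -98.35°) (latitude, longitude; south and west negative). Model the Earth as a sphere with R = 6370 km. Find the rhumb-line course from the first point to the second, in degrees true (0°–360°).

Meridional parts: M(φ₁)=+0.1265, M(φ₂)=+0.3621 → ΔM = +0.2356;  Δλ = +1.5636 rad
tan C = Δλ / ΔM = +6.6363 → C = 81.43°

81.4°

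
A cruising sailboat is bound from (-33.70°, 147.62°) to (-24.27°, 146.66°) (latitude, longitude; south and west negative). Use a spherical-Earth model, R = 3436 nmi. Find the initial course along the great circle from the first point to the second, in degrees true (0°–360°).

N = sin Δλ·cos φ₂ = -0.0153;  D = cos φ₁ sin φ₂ − sin φ₁ cos φ₂ cos Δλ = +0.1638
initial course = atan2(N, D) = 354.67°

354.7°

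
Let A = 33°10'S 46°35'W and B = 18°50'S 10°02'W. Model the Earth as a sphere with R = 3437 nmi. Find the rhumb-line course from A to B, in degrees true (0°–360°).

66.3°

Meridional parts: M(φ₁)=-0.6142, M(φ₂)=-0.3348 → ΔM = +0.2794;  Δλ = +0.6379 rad
tan C = Δλ / ΔM = +2.2831 → C = 66.35°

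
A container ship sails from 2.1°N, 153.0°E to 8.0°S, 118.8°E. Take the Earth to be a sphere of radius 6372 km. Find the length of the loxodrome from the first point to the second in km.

3956 km

Rhumb course C = atan2(Δλ, Δψ) with Δψ = ln[tan(π/4+φ₂/2)/tan(π/4+φ₁/2)] = -0.1767, Δλ = -0.5969 → C = 253.51°
d = R·|Δφ| / |cos C| = 6372·0.17628 / 0.28391 = 3956 km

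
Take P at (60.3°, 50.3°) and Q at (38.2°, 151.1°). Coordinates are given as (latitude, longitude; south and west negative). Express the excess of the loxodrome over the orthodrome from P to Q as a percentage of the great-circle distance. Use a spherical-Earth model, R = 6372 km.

Great circle: σ = 1.0881 rad → d_gc = Rσ = 6933.1 km
Rhumb: Δφ = -0.3857, Δλ = +1.7593, Δψ = -0.6051, q = Δφ/Δψ = 0.6375 → d_rh = R√(Δφ²+q²Δλ²) = 7557.3 km
Excess = (7557.3 − 6933.1) / 6933.1 = 624.2 / 6933.1 = 9.00% ≈ 9.0%

9.0%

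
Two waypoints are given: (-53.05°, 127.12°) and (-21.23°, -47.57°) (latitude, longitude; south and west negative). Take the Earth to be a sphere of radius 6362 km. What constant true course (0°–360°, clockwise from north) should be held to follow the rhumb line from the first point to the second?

283.2°

Δψ = ln[tan(π/4+φ₂/2)/tan(π/4+φ₁/2)] = +0.7170
Δλ = -3.0489 rad (taken the short way round)
course = atan2(Δλ, Δψ) = 283.23°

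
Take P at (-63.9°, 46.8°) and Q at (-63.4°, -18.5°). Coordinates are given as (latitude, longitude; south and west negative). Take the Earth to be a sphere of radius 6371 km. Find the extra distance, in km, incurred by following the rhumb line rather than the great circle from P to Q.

142 km

Great circle: cos σ = sin φ₁ sin φ₂ + cos φ₁ cos φ₂ cos Δλ,  σ = 0.4837 rad → d_gc = 3081.5 km
Rhumb line: Δψ = +0.0197, q = Δφ/Δψ = 0.4438, d_rh = R√(Δφ²+q²Δλ²) = 3223.2 km
Excess = 3223.2 − 3081.5 = 141.7 ≈ 142 km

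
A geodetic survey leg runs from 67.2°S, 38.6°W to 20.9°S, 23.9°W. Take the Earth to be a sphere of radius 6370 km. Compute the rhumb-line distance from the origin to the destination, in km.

Rhumb course C = atan2(Δλ, Δψ) with Δψ = ln[tan(π/4+φ₂/2)/tan(π/4+φ₁/2)] = +1.2282, Δλ = +0.2566 → C = 11.80°
d = R·|Δφ| / |cos C| = 6370·0.80809 / 0.97887 = 5259 km

5259 km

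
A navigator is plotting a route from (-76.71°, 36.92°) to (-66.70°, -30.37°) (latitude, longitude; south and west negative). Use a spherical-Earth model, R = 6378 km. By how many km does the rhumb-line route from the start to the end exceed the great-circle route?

130 km

Great circle: cos σ = sin φ₁ sin φ₂ + cos φ₁ cos φ₂ cos Δλ,  σ = 0.3792 rad → d_gc = 2418.7 km
Rhumb line: Δψ = +0.5709, q = Δφ/Δψ = 0.3060, d_rh = R√(Δφ²+q²Δλ²) = 2548.9 km
Excess = 2548.9 − 2418.7 = 130.2 ≈ 130 km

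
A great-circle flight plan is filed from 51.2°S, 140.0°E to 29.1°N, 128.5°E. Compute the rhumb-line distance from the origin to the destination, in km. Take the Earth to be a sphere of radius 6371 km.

9001 km

Rhumb course C = atan2(Δλ, Δψ) with Δψ = ln[tan(π/4+φ₂/2)/tan(π/4+φ₁/2)] = +1.5749, Δλ = -0.2007 → C = 352.74°
d = R·|Δφ| / |cos C| = 6371·1.40150 / 0.99198 = 9001 km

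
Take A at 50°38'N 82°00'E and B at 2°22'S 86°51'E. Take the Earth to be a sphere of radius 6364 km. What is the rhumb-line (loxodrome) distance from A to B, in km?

Rhumb course C = atan2(Δλ, Δψ) with Δψ = ln[tan(π/4+φ₂/2)/tan(π/4+φ₁/2)] = -1.0693, Δλ = +0.0846 → C = 175.47°
d = R·|Δφ| / |cos C| = 6364·0.92502 / 0.99688 = 5905 km

5905 km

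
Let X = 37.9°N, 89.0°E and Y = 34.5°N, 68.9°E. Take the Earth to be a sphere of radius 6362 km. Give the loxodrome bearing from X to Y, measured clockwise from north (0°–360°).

258.2°

Meridional parts: M(φ₁)=+0.7158, M(φ₂)=+0.6422 → ΔM = -0.0736;  Δλ = -0.3508 rad
tan C = Δλ / ΔM = +4.7691 → C = 258.16°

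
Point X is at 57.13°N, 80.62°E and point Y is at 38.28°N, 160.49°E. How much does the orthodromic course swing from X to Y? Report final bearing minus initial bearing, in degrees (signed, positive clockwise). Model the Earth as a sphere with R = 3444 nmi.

Initial bearing θ₁ = atan2(sin Δλ cos φ₂, cos φ₁ sin φ₂ − sin φ₁ cos φ₂ cos Δλ) = 74.09°
Final bearing θ₂ = (initial bearing from the destination back to the start) + 180° = 138.32°
Δθ = θ₂ − θ₁ = +64.2°

+64.2°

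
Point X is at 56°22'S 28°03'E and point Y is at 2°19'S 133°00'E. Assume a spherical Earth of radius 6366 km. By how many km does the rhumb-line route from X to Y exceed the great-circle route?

556 km

Great circle: cos σ = sin φ₁ sin φ₂ + cos φ₁ cos φ₂ cos Δλ,  σ = 1.6801 rad → d_gc = 10695.7 km
Rhumb line: Δψ = +1.1561, q = Δφ/Δψ = 0.8160, d_rh = R√(Δφ²+q²Δλ²) = 11251.5 km
Excess = 11251.5 − 10695.7 = 555.8 ≈ 556 km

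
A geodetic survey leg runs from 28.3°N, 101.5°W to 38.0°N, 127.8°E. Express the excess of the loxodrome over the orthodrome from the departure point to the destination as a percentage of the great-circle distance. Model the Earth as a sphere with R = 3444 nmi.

Great circle: σ = 1.7321 rad → d_gc = Rσ = 5965.2 nmi
Rhumb: Δφ = +0.1693, Δλ = -2.2811, Δψ = +0.2027, q = Δφ/Δψ = 0.8354 → d_rh = R√(Δφ²+q²Δλ²) = 6588.9 nmi
Excess = (6588.9 − 5965.2) / 5965.2 = 623.7 / 5965.2 = 10.46% ≈ 10.5%

10.5%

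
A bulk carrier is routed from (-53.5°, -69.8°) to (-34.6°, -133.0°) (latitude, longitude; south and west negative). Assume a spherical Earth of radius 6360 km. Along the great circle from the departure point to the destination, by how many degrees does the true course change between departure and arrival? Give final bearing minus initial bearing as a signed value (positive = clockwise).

Initial bearing θ₁ = atan2(sin Δλ cos φ₂, cos φ₁ sin φ₂ − sin φ₁ cos φ₂ cos Δλ) = 266.93°
Final bearing θ₂ = (initial bearing from the destination back to the start) + 180° = 313.81°
Δθ = θ₂ − θ₁ = +46.9°

+46.9°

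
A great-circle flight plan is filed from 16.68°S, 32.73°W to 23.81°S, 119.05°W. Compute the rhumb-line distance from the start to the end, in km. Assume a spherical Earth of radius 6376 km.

9040 km

Rhumb course C = atan2(Δλ, Δψ) with Δψ = ln[tan(π/4+φ₂/2)/tan(π/4+φ₁/2)] = -0.1327, Δλ = -1.5066 → C = 264.96°
d = R·|Δφ| / |cos C| = 6376·0.12444 / 0.08777 = 9040 km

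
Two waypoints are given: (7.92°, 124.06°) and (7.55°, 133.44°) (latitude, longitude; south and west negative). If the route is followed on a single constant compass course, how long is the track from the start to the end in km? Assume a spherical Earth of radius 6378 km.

1035 km

Δψ = ln[tan(π/4+φ₂/2)/tan(π/4+φ₁/2)] = -0.0065;  Δφ = -0.0065 rad,  Δλ = +0.1637 rad
q = Δφ/Δψ = 0.9909
d = R·√(Δφ² + q²Δλ²) = 6378·0.16235 = 1035 km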